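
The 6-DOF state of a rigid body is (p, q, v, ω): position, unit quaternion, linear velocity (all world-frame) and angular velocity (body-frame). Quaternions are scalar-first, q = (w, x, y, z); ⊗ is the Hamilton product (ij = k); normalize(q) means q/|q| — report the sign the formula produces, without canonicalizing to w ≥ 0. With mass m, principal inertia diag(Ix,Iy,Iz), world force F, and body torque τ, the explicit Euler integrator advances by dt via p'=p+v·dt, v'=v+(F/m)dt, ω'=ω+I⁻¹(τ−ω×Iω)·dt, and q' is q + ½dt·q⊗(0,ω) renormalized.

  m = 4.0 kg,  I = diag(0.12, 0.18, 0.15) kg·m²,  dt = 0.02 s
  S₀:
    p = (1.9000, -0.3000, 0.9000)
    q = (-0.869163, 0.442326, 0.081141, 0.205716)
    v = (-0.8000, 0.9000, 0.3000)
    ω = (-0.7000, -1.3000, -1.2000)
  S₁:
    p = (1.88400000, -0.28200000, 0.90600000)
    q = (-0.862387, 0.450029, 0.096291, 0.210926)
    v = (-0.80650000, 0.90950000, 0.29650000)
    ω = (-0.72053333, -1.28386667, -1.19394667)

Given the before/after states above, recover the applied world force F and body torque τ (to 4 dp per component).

Δv = v₁−v₀ = (-0.00650000, 0.00950000, -0.00350000)
m·(v₁−v₀)/dt = (-1.3000, 1.9000, -0.7000)
rate change Δω = (-0.02053333, 0.01613333, 0.00605333)
τ = I·(Δω/dt) + ω₀×(Iω₀) = (-0.1700, 0.1200, 0.1000)

F = (-1.3000, 1.9000, -0.7000)
τ = (-0.1700, 0.1200, 0.1000)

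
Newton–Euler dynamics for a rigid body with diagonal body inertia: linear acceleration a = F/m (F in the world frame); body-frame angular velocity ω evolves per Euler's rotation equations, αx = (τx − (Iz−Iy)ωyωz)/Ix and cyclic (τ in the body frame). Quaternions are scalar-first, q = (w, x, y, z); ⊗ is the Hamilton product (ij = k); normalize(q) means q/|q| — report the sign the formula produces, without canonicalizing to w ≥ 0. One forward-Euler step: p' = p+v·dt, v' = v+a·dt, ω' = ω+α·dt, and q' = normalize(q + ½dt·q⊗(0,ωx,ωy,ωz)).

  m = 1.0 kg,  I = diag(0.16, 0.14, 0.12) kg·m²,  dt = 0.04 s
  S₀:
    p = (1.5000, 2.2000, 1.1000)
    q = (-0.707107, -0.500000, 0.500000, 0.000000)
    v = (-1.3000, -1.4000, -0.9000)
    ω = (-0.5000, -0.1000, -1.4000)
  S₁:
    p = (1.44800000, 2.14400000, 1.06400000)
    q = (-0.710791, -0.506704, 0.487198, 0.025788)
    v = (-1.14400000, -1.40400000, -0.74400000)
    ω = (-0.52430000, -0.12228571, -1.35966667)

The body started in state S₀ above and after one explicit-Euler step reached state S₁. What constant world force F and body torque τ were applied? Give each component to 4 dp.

Δω = ω₁−ω₀ = (-0.02430000, -0.02228571, 0.04033333)
I·α + gyro = (-0.1000, -0.0500, 0.1200)
Δv = v₁−v₀ = (0.15600000, -0.00400000, 0.15600000)
m·(v₁−v₀)/dt = (3.9000, -0.1000, 3.9000)

F = (3.9000, -0.1000, 3.9000)
τ = (-0.1000, -0.0500, 0.1200)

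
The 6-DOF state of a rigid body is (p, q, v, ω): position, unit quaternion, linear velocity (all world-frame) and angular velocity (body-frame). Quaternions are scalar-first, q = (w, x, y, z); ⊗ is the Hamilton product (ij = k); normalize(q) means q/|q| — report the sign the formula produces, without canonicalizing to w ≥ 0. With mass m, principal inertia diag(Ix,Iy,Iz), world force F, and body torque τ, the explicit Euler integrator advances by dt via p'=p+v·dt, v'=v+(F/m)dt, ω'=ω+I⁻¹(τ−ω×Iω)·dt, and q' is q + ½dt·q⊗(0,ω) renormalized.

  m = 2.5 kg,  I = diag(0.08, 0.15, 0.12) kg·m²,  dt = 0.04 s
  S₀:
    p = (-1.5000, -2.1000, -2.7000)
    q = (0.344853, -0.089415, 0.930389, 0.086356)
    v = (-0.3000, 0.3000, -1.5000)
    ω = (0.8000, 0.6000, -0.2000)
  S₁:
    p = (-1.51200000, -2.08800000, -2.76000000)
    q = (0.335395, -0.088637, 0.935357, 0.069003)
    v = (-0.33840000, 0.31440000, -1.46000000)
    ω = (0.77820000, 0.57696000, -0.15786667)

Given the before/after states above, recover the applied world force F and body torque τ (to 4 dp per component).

F = (-2.4000, 0.9000, 2.5000)
τ = (-0.0400, -0.0800, 0.1600)

Δω = ω₁−ω₀ = (-0.02180000, -0.02304000, 0.04213333)
τ = I·(Δω/dt) + ω₀×(Iω₀) = (-0.0400, -0.0800, 0.1600)
v₁ − v₀ = (-0.03840000, 0.01440000, 0.04000000)
m·(v₁−v₀)/dt = (-2.4000, 0.9000, 2.5000)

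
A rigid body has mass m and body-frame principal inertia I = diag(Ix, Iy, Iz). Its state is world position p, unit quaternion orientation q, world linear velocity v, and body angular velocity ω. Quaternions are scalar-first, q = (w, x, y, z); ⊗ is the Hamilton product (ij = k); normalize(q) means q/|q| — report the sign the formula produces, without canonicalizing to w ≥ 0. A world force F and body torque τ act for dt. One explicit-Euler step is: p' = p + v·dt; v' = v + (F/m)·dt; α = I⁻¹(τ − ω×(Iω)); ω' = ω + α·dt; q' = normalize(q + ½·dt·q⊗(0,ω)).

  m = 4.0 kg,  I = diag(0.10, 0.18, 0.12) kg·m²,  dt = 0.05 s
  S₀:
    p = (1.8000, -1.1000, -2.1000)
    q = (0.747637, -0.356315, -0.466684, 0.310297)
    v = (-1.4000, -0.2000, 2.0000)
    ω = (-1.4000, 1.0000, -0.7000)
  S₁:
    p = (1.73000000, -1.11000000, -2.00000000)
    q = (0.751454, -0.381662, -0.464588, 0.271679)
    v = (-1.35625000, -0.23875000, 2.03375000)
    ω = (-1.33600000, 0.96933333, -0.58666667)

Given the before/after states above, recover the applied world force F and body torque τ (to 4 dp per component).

F = (3.5000, -3.1000, 2.7000)
τ = (0.1700, -0.1300, 0.1600)

Δω = ω₁−ω₀ = (0.06400000, -0.03066667, 0.11333333)
applied torque τ = (0.1700, -0.1300, 0.1600)
Δv = v₁−v₀ = (0.04375000, -0.03875000, 0.03375000)
m·(v₁−v₀)/dt = (3.5000, -3.1000, 2.7000)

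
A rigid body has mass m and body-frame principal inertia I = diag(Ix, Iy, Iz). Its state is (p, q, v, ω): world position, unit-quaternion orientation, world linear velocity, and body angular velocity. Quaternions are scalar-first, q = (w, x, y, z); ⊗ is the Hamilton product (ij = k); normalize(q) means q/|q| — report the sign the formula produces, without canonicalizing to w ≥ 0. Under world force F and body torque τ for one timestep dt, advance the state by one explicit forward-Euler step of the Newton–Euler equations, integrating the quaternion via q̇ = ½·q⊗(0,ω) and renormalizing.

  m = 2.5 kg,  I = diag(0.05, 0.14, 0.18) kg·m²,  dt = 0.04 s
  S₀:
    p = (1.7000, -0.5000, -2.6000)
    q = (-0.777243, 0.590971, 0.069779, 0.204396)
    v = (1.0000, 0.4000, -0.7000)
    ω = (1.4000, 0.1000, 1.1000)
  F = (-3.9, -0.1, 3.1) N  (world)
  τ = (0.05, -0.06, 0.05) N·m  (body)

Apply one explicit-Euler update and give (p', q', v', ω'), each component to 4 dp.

a = F/m = (-1.5600, -0.0400, 1.2400)
p + v·dt = (1.7400, -0.4840, -2.6280)
v' = v + a·dt = (0.9376, 0.3984, -0.6504)
(τ − ω×Iω)/I = (0.9120, 1.0014, 0.2078)
ω + α·dt = (1.4365, 0.1401, 1.1083)
q⊗(0,ω) = (-1.0591729, -1.0318229, -0.4416380, -0.8935608)
q + ½dt·q⊗(0,ω), renormalized = (-0.7979, 0.5700, 0.0609, 0.1864)

p' = (1.7400, -0.4840, -2.6280)
q' = (-0.7979, 0.5700, 0.0609, 0.1864)
v' = (0.9376, 0.3984, -0.6504)
ω' = (1.4365, 0.1401, 1.1083)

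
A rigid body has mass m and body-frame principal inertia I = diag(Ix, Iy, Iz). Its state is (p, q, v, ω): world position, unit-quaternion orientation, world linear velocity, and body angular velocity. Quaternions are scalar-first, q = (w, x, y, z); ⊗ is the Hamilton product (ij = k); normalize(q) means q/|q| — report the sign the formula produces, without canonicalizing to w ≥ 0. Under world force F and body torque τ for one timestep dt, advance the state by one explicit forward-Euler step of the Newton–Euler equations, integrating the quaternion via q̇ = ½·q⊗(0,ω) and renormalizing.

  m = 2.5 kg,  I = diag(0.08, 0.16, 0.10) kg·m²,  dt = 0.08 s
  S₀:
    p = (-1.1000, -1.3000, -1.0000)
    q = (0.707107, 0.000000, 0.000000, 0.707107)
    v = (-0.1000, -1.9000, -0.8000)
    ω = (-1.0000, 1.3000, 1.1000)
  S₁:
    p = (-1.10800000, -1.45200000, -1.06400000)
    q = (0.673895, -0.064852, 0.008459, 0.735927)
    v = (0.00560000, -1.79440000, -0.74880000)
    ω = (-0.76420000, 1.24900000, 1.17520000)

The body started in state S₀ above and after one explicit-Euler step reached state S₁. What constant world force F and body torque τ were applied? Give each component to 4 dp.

F = (3.3000, 3.3000, 1.6000)
τ = (0.1500, -0.0800, -0.0100)

Δω = ω₁−ω₀ = (0.23580000, -0.05100000, 0.07520000)
I·α + gyro = (0.1500, -0.0800, -0.0100)
Δv = v₁−v₀ = (0.10560000, 0.10560000, 0.05120000)
applied force F = (3.3000, 3.3000, 1.6000)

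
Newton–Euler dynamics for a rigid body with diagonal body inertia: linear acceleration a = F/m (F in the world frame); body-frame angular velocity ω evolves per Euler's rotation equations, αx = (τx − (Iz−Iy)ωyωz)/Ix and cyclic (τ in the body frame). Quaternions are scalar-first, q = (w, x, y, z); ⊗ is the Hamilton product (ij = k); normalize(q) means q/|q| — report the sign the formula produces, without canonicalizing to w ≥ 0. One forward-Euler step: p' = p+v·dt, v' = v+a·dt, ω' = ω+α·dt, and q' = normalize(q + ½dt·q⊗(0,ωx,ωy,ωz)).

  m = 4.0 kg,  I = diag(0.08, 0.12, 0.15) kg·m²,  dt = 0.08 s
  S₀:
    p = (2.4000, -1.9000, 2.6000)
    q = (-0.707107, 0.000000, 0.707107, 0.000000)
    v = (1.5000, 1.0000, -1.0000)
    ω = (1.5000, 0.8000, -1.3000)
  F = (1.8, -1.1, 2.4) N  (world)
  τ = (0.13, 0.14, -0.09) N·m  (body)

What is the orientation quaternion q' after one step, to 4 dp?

Hamilton product q⊗(0,ω) = (-0.5656856, -1.9798996, -0.5656856, -0.1414214)
updated quaternion q' = (-0.7271, -0.0789, 0.6820, -0.0056)

q' = (-0.7271, -0.0789, 0.6820, -0.0056)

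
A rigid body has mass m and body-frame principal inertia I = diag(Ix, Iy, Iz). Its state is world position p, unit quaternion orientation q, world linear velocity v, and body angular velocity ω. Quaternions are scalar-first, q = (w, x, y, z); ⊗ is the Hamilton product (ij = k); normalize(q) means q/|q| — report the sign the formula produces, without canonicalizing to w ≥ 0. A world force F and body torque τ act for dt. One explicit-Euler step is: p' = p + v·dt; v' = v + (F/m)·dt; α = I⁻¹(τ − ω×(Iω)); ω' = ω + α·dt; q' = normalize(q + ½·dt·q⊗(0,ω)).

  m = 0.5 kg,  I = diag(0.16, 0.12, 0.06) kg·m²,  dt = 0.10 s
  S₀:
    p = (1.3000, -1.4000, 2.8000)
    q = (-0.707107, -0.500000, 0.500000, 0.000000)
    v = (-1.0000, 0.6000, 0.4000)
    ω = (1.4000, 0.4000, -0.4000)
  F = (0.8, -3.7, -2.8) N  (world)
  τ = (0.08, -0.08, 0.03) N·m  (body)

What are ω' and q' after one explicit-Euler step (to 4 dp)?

ω' = (1.4440, 0.3800, -0.3127)
q' = (-0.6802, -0.5579, 0.4745, -0.0308)

gyro term ω×Iω = (0.0096, -0.0560, -0.0224)
(τ − ω×Iω)/I = (0.4400, -0.2000, 0.8733)
ω' = ω + α·dt = (1.4440, 0.3800, -0.3127)
Hamilton product q⊗(0,ω) = (0.5000000, -1.1899498, -0.4828428, -0.6171572)
updated quaternion q' = (-0.6802, -0.5579, 0.4745, -0.0308)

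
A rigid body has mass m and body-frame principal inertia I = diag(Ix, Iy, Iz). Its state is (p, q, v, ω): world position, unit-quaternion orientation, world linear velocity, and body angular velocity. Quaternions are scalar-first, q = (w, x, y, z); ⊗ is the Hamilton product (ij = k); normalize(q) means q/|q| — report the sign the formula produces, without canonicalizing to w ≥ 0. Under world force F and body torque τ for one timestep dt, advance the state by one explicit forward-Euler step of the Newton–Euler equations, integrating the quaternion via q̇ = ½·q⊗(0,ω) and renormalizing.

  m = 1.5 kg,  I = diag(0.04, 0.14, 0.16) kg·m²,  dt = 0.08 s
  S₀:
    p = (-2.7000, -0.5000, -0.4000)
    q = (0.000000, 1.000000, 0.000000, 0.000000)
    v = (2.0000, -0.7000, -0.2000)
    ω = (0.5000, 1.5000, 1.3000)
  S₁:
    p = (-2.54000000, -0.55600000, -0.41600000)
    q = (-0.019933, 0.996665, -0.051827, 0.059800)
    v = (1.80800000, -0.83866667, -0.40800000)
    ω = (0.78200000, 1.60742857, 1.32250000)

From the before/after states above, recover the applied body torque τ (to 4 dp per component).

rate change Δω = (0.28200000, 0.10742857, 0.02250000)
I·α + gyro = (0.1800, 0.1100, 0.1200)

τ = (0.1800, 0.1100, 0.1200)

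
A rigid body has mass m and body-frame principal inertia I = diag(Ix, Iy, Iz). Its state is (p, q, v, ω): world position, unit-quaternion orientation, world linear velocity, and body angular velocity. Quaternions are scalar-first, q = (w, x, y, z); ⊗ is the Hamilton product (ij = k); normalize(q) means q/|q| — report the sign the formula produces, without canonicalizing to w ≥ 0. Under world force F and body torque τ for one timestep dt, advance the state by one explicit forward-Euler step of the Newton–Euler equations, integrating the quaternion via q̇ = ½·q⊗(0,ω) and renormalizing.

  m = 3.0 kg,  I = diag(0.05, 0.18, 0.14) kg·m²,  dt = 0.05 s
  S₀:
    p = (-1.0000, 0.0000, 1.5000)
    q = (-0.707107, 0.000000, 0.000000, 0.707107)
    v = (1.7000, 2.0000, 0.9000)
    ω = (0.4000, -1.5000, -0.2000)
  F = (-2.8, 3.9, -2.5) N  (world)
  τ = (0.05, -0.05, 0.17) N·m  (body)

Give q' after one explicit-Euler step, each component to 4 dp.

q' = (-0.7030, 0.0194, 0.0336, 0.7101)

2q̇ = q⊗(0,ω) = (0.1414214, 0.7778177, 1.3435033, 0.1414214)
updated quaternion q' = (-0.7030, 0.0194, 0.0336, 0.7101)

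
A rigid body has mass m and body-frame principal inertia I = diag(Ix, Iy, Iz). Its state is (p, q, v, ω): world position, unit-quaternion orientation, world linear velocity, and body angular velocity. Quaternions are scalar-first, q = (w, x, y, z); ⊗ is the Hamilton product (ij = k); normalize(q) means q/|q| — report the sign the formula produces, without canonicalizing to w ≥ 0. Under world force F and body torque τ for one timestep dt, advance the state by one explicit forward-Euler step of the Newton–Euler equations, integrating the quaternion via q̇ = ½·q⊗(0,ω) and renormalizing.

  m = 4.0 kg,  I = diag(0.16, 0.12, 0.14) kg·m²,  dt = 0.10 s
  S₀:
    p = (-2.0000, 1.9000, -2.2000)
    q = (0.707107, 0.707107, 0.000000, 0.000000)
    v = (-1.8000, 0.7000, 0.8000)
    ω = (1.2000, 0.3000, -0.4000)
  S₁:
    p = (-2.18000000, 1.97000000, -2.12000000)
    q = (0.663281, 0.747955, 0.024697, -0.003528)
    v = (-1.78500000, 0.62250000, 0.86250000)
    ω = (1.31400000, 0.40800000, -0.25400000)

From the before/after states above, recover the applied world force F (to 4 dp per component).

F = (0.6000, -3.1000, 2.5000)

v₁ − v₀ = (0.01500000, -0.07750000, 0.06250000)
F = m·Δv/dt = (0.6000, -3.1000, 2.5000)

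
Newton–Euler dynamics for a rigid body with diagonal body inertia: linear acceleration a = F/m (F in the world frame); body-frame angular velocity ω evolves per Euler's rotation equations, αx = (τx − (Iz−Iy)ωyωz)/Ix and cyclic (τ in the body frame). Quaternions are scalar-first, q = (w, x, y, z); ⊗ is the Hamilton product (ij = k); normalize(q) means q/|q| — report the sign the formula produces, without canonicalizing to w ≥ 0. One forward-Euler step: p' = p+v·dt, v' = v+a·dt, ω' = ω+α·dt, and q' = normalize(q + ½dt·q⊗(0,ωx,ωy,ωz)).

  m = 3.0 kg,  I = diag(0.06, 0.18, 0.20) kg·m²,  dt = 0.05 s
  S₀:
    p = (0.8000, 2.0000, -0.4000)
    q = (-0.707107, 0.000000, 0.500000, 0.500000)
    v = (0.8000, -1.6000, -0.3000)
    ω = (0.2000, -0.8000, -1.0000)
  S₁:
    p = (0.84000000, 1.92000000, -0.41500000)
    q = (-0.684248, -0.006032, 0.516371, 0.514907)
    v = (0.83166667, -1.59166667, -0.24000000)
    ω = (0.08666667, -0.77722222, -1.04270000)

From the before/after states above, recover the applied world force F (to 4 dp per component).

v₁ − v₀ = (0.03166667, 0.00833333, 0.06000000)
F = m·Δv/dt = (1.9000, 0.5000, 3.6000)

F = (1.9000, 0.5000, 3.6000)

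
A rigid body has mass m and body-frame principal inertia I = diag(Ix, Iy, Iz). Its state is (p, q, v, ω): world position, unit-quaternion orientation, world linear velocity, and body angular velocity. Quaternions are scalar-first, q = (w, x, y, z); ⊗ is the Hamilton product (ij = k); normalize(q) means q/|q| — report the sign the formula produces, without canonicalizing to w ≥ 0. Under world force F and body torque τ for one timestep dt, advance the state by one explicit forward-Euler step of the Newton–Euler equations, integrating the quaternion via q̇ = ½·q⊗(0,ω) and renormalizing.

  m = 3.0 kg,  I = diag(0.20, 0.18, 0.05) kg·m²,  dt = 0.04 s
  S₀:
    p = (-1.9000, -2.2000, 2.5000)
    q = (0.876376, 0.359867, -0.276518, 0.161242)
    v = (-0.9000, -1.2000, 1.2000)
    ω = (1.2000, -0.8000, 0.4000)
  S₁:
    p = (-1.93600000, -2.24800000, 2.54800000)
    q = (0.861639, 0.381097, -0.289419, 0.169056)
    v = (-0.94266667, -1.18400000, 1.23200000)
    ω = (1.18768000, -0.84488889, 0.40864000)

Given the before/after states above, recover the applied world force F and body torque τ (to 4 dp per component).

v₁ − v₀ = (-0.04266667, 0.01600000, 0.03200000)
m·(v₁−v₀)/dt = (-3.2000, 1.2000, 2.4000)
rate change Δω = (-0.01232000, -0.04488889, 0.00864000)
gyro term ω₀×Iω₀ = (0.0416, 0.0720, 0.0192)
I·α + gyro = (-0.0200, -0.1300, 0.0300)

F = (-3.2000, 1.2000, 2.4000)
τ = (-0.0200, -0.1300, 0.0300)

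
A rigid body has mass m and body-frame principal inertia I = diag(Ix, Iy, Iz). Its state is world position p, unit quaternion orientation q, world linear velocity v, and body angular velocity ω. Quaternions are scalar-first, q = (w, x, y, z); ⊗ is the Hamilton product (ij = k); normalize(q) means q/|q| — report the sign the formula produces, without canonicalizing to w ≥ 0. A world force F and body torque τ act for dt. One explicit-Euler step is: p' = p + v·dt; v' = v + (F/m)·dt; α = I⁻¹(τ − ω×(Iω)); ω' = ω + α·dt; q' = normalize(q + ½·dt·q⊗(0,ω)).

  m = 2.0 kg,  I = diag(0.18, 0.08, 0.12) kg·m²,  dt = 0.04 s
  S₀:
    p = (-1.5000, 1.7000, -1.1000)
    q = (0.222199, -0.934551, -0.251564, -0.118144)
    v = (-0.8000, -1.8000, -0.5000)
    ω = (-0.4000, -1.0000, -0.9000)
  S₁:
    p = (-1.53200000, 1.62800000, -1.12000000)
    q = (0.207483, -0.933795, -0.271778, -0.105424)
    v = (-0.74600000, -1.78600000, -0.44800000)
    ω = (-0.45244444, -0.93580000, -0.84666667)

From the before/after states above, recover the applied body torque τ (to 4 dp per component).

rate change Δω = (-0.05244444, 0.06420000, 0.05333333)
precession coupling = (0.0360, 0.0216, -0.0400)
I·α + gyro = (-0.2000, 0.1500, 0.1200)

τ = (-0.2000, 0.1500, 0.1200)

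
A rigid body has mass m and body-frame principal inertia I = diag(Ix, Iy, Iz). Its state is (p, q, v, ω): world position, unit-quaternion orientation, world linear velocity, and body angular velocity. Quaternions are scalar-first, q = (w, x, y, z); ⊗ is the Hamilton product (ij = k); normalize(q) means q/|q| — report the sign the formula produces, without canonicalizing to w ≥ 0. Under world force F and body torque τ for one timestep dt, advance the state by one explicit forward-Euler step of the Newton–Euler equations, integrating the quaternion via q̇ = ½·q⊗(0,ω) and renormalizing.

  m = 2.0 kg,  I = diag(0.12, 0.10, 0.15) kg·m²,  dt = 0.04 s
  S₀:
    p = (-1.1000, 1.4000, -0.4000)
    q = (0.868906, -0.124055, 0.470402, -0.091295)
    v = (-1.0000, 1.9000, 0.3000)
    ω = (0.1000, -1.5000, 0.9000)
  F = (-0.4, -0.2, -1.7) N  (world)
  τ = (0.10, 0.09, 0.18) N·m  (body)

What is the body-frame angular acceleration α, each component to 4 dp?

ω×(Iω) gyroscopic = (-0.0675, -0.0027, 0.0030)
angular accel α = (1.3958, 0.9270, 1.1800)

α = (1.3958, 0.9270, 1.1800)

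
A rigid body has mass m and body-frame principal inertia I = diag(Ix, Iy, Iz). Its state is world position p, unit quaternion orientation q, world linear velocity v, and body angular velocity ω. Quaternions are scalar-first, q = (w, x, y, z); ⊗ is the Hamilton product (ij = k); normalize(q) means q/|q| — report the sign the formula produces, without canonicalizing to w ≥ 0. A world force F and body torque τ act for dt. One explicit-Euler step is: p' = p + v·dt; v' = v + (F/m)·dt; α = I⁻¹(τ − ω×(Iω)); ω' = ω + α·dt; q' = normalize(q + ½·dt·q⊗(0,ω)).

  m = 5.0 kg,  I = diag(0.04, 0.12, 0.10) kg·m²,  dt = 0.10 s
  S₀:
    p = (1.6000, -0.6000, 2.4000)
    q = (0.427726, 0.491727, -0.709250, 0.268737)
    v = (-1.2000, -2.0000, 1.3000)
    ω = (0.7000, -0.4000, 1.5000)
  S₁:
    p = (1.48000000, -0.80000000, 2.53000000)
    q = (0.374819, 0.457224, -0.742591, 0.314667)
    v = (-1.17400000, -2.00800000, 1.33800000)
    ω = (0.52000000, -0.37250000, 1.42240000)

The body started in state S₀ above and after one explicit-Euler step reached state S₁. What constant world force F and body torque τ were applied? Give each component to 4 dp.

F = (1.3000, -0.4000, 1.9000)
τ = (-0.0600, -0.0300, -0.1000)

Δω = ω₁−ω₀ = (-0.18000000, 0.02750000, -0.07760000)
gyro term ω₀×Iω₀ = (0.0120, -0.0630, -0.0224)
applied torque τ = (-0.0600, -0.0300, -0.1000)
v₁ − v₀ = (0.02600000, -0.00800000, 0.03800000)
m·(v₁−v₀)/dt = (1.3000, -0.4000, 1.9000)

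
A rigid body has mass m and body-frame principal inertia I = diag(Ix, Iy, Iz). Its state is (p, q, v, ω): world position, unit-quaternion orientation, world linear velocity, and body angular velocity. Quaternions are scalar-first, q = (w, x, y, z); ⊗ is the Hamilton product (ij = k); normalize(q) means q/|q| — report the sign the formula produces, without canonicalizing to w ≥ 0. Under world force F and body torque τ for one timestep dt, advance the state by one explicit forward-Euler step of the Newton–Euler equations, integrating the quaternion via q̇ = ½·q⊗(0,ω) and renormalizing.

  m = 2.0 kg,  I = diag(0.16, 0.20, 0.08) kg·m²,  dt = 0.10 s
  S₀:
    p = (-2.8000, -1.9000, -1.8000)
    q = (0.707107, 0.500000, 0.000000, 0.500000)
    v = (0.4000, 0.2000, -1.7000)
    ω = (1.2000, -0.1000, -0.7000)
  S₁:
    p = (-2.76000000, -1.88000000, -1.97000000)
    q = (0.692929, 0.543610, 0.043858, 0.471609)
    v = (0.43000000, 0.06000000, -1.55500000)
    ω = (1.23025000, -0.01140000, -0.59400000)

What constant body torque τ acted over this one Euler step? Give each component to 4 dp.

τ = (0.0400, 0.1100, 0.0800)

ω₁ − ω₀ = (0.03025000, 0.08860000, 0.10600000)
gyro term ω₀×Iω₀ = (-0.0084, -0.0672, -0.0048)
applied torque τ = (0.0400, 0.1100, 0.0800)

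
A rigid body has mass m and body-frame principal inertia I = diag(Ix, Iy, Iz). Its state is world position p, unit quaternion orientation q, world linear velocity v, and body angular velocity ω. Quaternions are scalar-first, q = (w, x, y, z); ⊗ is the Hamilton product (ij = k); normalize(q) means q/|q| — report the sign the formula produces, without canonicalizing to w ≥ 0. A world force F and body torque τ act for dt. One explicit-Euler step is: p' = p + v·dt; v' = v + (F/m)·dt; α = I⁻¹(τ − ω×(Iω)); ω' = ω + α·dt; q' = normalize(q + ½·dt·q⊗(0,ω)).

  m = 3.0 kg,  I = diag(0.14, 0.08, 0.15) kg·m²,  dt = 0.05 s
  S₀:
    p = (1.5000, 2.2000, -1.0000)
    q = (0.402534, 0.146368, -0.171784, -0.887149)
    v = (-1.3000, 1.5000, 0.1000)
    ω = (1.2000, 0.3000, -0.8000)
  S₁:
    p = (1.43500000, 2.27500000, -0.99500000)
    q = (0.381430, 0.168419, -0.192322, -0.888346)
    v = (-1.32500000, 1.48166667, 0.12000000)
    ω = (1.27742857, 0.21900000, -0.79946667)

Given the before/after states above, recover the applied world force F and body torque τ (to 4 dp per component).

velocity change Δv = (-0.02500000, -0.01833333, 0.02000000)
applied force F = (-1.5000, -1.1000, 1.2000)
ω₁ − ω₀ = (0.07742857, -0.08100000, 0.00053333)
τ = I·(Δω/dt) + ω₀×(Iω₀) = (0.2000, -0.1200, -0.0200)

F = (-1.5000, -1.1000, 1.2000)
τ = (0.2000, -0.1200, -0.0200)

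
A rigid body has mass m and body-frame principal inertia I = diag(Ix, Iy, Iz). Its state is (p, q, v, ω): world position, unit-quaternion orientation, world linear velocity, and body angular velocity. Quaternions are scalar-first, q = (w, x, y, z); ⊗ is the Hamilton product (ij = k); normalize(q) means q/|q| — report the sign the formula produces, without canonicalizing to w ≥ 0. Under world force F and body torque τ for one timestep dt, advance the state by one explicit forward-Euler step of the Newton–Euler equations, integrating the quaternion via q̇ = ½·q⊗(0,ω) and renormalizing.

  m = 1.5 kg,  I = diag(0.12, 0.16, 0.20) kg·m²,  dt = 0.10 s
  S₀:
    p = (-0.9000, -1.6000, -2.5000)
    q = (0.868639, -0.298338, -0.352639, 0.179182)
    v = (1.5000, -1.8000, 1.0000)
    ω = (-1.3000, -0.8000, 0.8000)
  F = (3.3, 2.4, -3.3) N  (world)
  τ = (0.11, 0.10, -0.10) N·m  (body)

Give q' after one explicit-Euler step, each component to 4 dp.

q' = (0.8249, -0.3604, -0.3857, 0.2022)

Hamilton product q⊗(0,ω) = (-0.8132962, -1.2679963, -0.6891774, 0.4751509)
q' = normalize(q + ½dt·q⊗(0,ω)) = (0.8249, -0.3604, -0.3857, 0.2022)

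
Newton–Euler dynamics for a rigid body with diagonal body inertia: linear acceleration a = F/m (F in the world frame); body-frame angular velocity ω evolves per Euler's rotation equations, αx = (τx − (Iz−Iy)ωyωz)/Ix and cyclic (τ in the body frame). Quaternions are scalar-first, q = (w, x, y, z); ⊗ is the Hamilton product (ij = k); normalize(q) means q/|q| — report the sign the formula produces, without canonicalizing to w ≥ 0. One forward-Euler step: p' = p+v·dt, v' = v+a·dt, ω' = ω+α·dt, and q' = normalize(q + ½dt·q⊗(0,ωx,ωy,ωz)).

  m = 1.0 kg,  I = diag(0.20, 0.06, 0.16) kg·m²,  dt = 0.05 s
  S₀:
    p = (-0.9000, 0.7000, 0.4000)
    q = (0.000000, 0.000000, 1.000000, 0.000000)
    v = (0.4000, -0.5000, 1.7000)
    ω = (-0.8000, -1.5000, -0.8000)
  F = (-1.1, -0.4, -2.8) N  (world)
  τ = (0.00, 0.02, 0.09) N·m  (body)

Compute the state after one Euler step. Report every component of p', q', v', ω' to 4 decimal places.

linear accel F/m = (-1.1000, -0.4000, -2.8000)
new position p' = (-0.8800, 0.6750, 0.4850)
new velocity v' = (0.3450, -0.5200, 1.5600)
precession coupling ω×(Iω) = (0.1200, 0.0256, -0.1680)
α = I⁻¹(τ − ω×Iω) = (-0.6000, -0.0933, 1.6125)
new body rate ω' = (-0.8300, -1.5047, -0.7194)
2q̇ = q⊗(0,ω) = (1.5000000, -0.8000000, 0.0000000, 0.8000000)
updated quaternion q' = (0.0375, -0.0200, 0.9989, 0.0200)

p' = (-0.8800, 0.6750, 0.4850)
q' = (0.0375, -0.0200, 0.9989, 0.0200)
v' = (0.3450, -0.5200, 1.5600)
ω' = (-0.8300, -1.5047, -0.7194)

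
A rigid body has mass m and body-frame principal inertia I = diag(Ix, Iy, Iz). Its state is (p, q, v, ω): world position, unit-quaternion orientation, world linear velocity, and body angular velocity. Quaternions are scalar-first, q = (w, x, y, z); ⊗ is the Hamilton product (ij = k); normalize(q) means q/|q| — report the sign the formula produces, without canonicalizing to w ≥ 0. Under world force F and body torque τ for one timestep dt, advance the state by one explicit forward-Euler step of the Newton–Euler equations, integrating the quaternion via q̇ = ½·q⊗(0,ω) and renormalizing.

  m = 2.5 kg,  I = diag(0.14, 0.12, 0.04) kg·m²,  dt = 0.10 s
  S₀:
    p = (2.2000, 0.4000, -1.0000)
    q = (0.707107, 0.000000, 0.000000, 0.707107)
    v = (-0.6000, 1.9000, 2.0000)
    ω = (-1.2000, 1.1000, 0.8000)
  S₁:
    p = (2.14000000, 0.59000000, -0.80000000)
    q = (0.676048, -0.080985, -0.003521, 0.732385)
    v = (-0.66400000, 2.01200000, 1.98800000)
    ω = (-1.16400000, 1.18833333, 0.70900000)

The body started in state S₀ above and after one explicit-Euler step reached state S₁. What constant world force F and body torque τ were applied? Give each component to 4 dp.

F = (-1.6000, 2.8000, -0.3000)
τ = (-0.0200, 0.0100, -0.0100)

v₁ − v₀ = (-0.06400000, 0.11200000, -0.01200000)
applied force F = (-1.6000, 2.8000, -0.3000)
rate change Δω = (0.03600000, 0.08833333, -0.09100000)
τ = I·(Δω/dt) + ω₀×(Iω₀) = (-0.0200, 0.0100, -0.0100)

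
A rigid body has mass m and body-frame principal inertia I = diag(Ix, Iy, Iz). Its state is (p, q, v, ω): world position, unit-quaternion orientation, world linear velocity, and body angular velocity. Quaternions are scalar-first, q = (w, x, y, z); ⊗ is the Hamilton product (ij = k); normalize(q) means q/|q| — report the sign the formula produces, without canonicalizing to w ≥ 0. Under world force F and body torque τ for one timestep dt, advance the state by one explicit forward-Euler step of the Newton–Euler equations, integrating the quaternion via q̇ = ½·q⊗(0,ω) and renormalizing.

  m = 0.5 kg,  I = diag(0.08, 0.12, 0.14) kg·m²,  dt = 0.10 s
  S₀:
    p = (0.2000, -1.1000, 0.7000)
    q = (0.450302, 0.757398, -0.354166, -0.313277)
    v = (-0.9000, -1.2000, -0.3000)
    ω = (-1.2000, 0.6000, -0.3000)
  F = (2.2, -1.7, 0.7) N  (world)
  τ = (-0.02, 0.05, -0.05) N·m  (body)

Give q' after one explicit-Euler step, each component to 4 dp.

q' = (0.5005, 0.7433, -0.3098, -0.3178)

q⊗(0,ω) = (1.0273941, -0.2461464, 0.8733330, -0.1056510)
updated quaternion q' = (0.5005, 0.7433, -0.3098, -0.3178)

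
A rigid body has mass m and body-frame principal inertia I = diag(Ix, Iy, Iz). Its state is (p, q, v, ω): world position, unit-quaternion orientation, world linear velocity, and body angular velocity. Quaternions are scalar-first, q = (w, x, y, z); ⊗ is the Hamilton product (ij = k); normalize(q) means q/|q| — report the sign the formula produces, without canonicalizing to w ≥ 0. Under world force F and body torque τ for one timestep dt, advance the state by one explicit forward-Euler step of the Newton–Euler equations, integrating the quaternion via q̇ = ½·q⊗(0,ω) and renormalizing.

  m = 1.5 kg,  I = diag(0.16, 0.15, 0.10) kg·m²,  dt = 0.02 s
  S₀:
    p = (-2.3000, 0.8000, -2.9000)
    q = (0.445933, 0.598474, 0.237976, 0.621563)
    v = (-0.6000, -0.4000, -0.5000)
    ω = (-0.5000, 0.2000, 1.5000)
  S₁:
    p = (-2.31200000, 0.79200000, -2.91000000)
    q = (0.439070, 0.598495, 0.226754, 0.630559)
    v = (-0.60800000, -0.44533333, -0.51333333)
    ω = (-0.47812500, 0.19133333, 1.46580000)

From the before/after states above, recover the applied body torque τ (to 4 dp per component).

rate change Δω = (0.02187500, -0.00866667, -0.03420000)
ω₀×(Iω₀) = (-0.0150, -0.0450, 0.0010)
τ = I·(Δω/dt) + ω₀×(Iω₀) = (0.1600, -0.1100, -0.1700)

τ = (0.1600, -0.1100, -0.1700)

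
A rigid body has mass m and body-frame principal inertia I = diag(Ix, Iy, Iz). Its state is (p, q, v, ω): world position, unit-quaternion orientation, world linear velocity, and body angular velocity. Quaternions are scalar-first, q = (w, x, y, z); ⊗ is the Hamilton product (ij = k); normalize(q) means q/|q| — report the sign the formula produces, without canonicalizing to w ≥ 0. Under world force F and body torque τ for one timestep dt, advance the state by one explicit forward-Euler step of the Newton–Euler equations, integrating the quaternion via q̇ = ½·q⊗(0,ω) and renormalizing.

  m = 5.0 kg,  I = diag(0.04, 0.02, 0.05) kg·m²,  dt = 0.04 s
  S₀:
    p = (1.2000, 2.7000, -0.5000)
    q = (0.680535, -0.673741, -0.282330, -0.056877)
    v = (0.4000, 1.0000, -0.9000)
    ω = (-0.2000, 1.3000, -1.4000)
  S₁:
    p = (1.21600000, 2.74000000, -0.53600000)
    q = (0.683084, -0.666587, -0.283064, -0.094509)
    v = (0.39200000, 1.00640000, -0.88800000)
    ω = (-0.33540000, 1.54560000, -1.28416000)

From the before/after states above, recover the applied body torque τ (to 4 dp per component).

τ = (-0.1900, 0.1200, 0.1500)

Δω = ω₁−ω₀ = (-0.13540000, 0.24560000, 0.11584000)
ω₀×(Iω₀) = (-0.0546, -0.0028, 0.0052)
τ = I·(Δω/dt) + ω₀×(Iω₀) = (-0.1900, 0.1200, 0.1500)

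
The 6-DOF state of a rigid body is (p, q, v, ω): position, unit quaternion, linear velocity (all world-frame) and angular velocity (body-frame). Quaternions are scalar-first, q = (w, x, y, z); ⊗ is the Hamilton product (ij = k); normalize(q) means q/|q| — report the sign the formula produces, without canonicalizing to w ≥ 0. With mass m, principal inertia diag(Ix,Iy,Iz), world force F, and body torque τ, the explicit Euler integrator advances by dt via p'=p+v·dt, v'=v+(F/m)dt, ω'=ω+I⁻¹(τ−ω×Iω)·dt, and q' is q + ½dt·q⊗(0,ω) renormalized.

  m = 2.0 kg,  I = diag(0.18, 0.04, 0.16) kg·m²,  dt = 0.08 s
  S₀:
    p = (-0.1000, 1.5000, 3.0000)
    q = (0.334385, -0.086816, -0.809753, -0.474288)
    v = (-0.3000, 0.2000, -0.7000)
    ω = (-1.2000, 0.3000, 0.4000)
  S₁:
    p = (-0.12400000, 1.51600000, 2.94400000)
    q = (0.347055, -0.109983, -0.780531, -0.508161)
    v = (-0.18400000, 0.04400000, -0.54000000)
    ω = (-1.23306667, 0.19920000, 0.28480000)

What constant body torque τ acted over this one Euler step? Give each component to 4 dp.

rate change Δω = (-0.03306667, -0.10080000, -0.11520000)
gyro term ω₀×Iω₀ = (0.0144, -0.0096, 0.0504)
I·α + gyro = (-0.0600, -0.0600, -0.1800)

τ = (-0.0600, -0.0600, -0.1800)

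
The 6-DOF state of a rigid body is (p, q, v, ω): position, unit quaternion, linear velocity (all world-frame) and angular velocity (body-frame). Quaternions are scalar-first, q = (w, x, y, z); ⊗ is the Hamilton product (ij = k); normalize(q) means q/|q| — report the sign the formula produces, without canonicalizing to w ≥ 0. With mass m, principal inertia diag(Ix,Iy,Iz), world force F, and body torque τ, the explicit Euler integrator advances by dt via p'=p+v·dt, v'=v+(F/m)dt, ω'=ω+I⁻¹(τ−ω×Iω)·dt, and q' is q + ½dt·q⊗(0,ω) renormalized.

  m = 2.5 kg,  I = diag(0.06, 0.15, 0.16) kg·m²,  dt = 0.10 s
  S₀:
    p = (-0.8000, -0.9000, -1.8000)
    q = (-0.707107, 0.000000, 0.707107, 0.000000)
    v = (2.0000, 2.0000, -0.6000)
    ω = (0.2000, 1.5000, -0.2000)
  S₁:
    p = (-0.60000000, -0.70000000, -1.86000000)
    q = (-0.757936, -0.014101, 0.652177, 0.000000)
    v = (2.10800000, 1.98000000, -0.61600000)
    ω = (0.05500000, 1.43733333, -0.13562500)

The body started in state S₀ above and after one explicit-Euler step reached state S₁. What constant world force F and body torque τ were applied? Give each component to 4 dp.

F = (2.7000, -0.5000, -0.4000)
τ = (-0.0900, -0.0900, 0.1300)

Δω = ω₁−ω₀ = (-0.14500000, -0.06266667, 0.06437500)
τ = I·(Δω/dt) + ω₀×(Iω₀) = (-0.0900, -0.0900, 0.1300)
Δv = v₁−v₀ = (0.10800000, -0.02000000, -0.01600000)
applied force F = (2.7000, -0.5000, -0.4000)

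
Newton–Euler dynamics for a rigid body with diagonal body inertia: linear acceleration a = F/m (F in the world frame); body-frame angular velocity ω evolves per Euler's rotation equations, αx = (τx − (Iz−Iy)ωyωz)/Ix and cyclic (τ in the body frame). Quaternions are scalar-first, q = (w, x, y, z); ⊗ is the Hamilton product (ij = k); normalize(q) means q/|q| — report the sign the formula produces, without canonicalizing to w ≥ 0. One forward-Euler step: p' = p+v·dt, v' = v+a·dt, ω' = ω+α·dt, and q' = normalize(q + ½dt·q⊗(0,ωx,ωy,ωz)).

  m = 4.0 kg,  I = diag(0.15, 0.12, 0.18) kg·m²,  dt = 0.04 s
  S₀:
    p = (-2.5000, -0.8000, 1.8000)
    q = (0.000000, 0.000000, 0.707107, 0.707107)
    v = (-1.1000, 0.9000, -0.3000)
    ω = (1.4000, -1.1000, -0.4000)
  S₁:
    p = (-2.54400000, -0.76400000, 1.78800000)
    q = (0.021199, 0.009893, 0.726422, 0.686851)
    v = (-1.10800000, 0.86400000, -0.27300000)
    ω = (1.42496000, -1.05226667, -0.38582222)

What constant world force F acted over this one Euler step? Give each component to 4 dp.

velocity change Δv = (-0.00800000, -0.03600000, 0.02700000)
F = m·Δv/dt = (-0.8000, -3.6000, 2.7000)

F = (-0.8000, -3.6000, 2.7000)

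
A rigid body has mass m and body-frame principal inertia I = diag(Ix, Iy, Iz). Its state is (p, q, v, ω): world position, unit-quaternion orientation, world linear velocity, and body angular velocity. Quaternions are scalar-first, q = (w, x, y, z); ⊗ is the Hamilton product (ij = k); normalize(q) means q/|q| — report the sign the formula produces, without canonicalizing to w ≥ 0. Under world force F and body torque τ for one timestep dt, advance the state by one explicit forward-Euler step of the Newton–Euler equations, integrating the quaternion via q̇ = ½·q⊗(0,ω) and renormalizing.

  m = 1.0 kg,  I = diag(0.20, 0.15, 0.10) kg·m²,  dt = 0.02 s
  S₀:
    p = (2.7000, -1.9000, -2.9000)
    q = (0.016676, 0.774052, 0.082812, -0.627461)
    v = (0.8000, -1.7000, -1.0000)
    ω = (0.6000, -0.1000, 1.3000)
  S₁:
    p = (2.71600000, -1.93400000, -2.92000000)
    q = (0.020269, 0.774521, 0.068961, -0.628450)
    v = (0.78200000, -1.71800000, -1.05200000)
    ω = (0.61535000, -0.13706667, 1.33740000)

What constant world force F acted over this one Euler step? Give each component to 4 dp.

Δv = v₁−v₀ = (-0.01800000, -0.01800000, -0.05200000)
applied force F = (-0.9000, -0.9000, -2.6000)

F = (-0.9000, -0.9000, -2.6000)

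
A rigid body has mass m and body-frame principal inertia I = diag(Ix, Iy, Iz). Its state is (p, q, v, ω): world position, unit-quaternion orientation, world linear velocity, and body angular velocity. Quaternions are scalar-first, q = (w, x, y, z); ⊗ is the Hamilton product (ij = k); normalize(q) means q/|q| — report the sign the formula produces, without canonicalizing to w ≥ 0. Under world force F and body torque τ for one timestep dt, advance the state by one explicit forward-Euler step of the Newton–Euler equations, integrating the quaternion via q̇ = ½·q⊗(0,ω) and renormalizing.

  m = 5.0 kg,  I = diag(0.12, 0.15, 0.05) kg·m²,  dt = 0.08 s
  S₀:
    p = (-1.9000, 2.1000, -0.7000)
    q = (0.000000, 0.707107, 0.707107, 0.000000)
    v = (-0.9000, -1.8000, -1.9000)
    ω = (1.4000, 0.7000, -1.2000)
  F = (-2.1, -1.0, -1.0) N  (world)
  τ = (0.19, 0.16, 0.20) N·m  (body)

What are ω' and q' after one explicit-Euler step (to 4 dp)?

angular accel α = (0.8833, 1.8507, 3.4120)
ω' = ω + α·dt = (1.4707, 0.8481, -0.9270)
2q̇ = q⊗(0,ω) = (-1.4849247, -0.8485284, 0.8485284, -0.4949749)
q + ½dt·q⊗(0,ω), renormalized = (-0.0592, 0.6711, 0.7388, -0.0197)

ω' = (1.4707, 0.8481, -0.9270)
q' = (-0.0592, 0.6711, 0.7388, -0.0197)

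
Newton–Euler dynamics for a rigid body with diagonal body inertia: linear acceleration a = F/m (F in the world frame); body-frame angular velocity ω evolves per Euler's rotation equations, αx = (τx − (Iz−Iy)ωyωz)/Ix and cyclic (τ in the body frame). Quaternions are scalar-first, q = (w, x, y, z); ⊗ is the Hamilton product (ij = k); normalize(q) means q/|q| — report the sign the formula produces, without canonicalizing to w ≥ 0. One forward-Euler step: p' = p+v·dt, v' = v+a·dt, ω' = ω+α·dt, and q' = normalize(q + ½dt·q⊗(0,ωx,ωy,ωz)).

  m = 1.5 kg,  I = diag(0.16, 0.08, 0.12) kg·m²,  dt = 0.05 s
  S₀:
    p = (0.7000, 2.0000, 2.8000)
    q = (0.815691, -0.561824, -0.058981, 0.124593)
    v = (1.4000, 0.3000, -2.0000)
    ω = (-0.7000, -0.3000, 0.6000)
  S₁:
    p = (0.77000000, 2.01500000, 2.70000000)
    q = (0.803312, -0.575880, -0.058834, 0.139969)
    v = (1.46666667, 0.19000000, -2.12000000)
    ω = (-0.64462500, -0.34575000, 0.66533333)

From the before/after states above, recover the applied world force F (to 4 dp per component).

F = (2.0000, -3.3000, -3.6000)

v₁ − v₀ = (0.06666667, -0.11000000, -0.12000000)
F = m·Δv/dt = (2.0000, -3.3000, -3.6000)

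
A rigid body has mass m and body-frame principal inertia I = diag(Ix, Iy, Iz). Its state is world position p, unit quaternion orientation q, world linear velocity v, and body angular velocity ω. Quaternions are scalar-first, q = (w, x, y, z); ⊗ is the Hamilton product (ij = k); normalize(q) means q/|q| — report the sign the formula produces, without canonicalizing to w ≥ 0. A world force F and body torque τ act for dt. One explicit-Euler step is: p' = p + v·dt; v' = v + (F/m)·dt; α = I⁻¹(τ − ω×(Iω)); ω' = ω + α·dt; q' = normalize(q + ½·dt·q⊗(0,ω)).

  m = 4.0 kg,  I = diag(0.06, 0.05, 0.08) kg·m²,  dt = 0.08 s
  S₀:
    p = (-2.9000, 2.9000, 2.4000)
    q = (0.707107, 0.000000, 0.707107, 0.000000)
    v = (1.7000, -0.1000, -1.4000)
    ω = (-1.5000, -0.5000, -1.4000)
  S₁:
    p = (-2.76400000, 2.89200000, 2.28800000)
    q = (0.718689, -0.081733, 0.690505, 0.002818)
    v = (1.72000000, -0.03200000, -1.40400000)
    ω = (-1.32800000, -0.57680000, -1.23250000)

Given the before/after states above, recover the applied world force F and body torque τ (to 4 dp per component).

F = (1.0000, 3.4000, -0.2000)
τ = (0.1500, -0.0900, 0.1600)

Δω = ω₁−ω₀ = (0.17200000, -0.07680000, 0.16750000)
ω₀×(Iω₀) = (0.0210, -0.0420, -0.0075)
τ = I·(Δω/dt) + ω₀×(Iω₀) = (0.1500, -0.0900, 0.1600)
velocity change Δv = (0.02000000, 0.06800000, -0.00400000)
F = m·Δv/dt = (1.0000, 3.4000, -0.2000)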